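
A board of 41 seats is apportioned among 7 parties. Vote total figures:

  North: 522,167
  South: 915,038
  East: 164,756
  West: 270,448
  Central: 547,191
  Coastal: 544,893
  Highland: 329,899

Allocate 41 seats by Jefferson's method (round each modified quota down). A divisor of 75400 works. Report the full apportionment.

With modified divisor 75400: modified quotas North 6.925, South 12.136, East 2.185, West 3.587, Central 7.257, Coastal 7.227, Highland 4.375.
Rounding down: North 6, South 12, East 2, West 3, Central 7, Coastal 7, Highland 4 (total 41).

North: 6, South: 12, East: 2, West: 3, Central: 7, Coastal: 7, Highland: 4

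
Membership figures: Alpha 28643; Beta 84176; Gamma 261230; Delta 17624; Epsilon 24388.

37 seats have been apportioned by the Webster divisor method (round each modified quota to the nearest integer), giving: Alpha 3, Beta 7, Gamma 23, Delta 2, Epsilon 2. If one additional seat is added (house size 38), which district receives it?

Beta

Priority for the next seat is population ÷ (current seats + 0.5).
Priorities: Alpha 8183.714, Beta 11223.467, Gamma 11116.170, Delta 7049.600, Epsilon 9755.200.
Highest priority: Beta.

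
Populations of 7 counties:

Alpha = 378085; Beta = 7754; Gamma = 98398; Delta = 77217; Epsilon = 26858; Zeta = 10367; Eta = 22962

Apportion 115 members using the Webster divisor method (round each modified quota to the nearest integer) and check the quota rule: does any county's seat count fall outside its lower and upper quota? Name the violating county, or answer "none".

Standard quotas: Alpha 69.944, Beta 1.434, Gamma 18.203, Delta 14.285, Epsilon 4.969, Zeta 1.918, Eta 4.248.
Webster allocation: Alpha 71, Beta 1, Gamma 18, Delta 14, Epsilon 5, Zeta 2, Eta 4.
Alpha has quota 69.944 (lower 69, upper 70) but receives 71 — outside the quota interval.

Alpha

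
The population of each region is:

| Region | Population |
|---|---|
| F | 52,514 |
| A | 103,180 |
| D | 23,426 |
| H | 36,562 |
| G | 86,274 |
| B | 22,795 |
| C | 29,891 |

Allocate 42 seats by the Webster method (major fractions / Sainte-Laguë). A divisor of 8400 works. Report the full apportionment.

F=6, A=12, D=3, H=4, G=10, B=3, C=4

With modified divisor 8400: modified quotas F 6.252, A 12.283, D 2.789, H 4.353, G 10.271, B 2.714, C 3.558.
Rounding to the nearest integer: F 6, A 12, D 3, H 4, G 10, B 3, C 4 (total 42).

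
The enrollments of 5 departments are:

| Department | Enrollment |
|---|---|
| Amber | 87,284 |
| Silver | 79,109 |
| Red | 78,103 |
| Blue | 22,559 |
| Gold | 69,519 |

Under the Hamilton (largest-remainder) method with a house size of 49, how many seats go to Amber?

Total 336574; standard divisor 336574/49 ≈ 6868.857.
Standard quotas: Amber 12.7072, Silver 11.5171, Red 11.3706, Blue 3.2842, Gold 10.1209.
Lower quotas: Amber 12, Silver 11, Red 11, Blue 3, Gold 10 (sum 47, leaving 2 seats).
Remainders in descending order: Amber 0.7072, Silver 0.5171, Red 0.3706, Blue 0.2842, Gold 0.1209.
Largest remainders: Amber, Silver receive the extra seats.
Amber receives 13.

13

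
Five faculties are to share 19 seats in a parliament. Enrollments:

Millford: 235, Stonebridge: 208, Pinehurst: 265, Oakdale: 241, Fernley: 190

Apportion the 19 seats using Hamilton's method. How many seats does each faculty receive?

Millford 4; Stonebridge 4; Pinehurst 4; Oakdale 4; Fernley 3

Standard divisor: 1139 ÷ 19 ≈ 59.947.
Standard quotas: Millford 3.920, Stonebridge 3.470, Pinehurst 4.421, Oakdale 4.020, Fernley 3.169.
Lower quotas: Millford 3, Stonebridge 3, Pinehurst 4, Oakdale 4, Fernley 3 (sum 17, leaving 2 seats).
Remainders in descending order: Millford 0.920, Stonebridge 0.470, Pinehurst 0.421, Fernley 0.169, Oakdale 0.020.
Largest remainders: Millford, Stonebridge receive the extra seats.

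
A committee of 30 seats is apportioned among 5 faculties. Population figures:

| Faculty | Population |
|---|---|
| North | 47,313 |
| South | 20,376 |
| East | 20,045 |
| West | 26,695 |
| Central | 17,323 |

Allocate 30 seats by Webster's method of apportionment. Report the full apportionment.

North: 11; South: 5; East: 4; West: 6; Central: 4

Standard divisor 131752/30 ≈ 4391.733; standard quotas: North 10.773, South 4.640, East 4.564, West 6.078, Central 3.944.
Rounding to the nearest integer gives 11, 5, 5, 6, 4 = 31 seats, so the divisor must be adjusted.
With modified divisor 4480: modified quotas North 10.561, South 4.548, East 4.474, West 5.959, Central 3.867.
Rounding to the nearest integer: North 11, South 5, East 4, West 6, Central 4 (total 30).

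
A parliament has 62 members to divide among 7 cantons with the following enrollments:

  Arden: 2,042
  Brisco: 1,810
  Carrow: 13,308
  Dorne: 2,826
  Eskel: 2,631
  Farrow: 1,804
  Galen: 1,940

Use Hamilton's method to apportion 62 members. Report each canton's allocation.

Standard divisor: 26361 ÷ 62 ≈ 425.177.
Standard quotas: Arden 4.8027, Brisco 4.2570, Carrow 31.2999, Dorne 6.6466, Eskel 6.1880, Farrow 4.2429, Galen 4.5628.
Lower quotas: Arden 4, Brisco 4, Carrow 31, Dorne 6, Eskel 6, Farrow 4, Galen 4 (sum 59, leaving 3 seats).
Remainders in descending order: Arden 0.8027, Dorne 0.6466, Galen 0.5628, Carrow 0.2999, Brisco 0.2570, Farrow 0.2429, Eskel 0.1880.
The surplus seats go to Arden, Dorne, Galen.

Arden 5, Brisco 4, Carrow 31, Dorne 7, Eskel 6, Farrow 4, Galen 5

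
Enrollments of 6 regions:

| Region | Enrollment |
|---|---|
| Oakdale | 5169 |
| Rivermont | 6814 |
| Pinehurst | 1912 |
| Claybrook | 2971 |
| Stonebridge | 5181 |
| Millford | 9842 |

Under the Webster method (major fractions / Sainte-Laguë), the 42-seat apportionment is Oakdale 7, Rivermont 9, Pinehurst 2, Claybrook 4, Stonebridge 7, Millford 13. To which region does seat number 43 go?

Pinehurst

Priority for the next seat is population ÷ (current seats + 0.5).
Priorities: Oakdale 689.200, Rivermont 717.263, Pinehurst 764.800, Claybrook 660.222, Stonebridge 690.800, Millford 729.037.
Highest priority: Pinehurst.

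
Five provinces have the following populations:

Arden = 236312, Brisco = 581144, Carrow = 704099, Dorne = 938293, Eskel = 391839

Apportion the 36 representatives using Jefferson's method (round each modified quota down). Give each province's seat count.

Standard divisor 2851687/36 ≈ 79213.528; standard quotas: Arden 2.983, Brisco 7.336, Carrow 8.889, Dorne 11.845, Eskel 4.947.
Rounding down gives 2, 7, 8, 11, 4 = 32 seats, so the divisor must be adjusted.
With modified divisor 75400: modified quotas Arden 3.134, Brisco 7.707, Carrow 9.338, Dorne 12.444, Eskel 5.197.
Rounding down: Arden 3, Brisco 7, Carrow 9, Dorne 12, Eskel 5 (total 36).

Arden 3, Brisco 7, Carrow 9, Dorne 12, Eskel 5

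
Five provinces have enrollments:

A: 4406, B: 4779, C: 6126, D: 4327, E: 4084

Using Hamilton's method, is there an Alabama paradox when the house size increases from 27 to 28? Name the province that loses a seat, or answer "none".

none

At 27 seats: A 5, B 5, C 7, D 5, E 5.
At 28 seats: A 5, B 6, C 7, D 5, E 5.
No province's allocation decreased.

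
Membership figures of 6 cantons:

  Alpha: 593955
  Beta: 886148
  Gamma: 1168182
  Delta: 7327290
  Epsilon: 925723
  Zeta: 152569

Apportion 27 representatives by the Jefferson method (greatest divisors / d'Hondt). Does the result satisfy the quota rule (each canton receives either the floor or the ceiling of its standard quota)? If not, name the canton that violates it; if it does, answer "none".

Standard quotas: Alpha 1.451, Beta 2.164, Gamma 2.853, Delta 17.898, Epsilon 2.261, Zeta 0.373.
Jefferson allocation: Alpha 1, Beta 2, Gamma 3, Delta 19, Epsilon 2, Zeta 0.
Delta has quota 17.898 (lower 17, upper 18) but receives 19 — outside the quota interval.

Delta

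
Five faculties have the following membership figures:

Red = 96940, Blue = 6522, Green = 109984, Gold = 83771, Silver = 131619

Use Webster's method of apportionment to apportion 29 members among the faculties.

Red: 7, Blue: 0, Green: 7, Gold: 6, Silver: 9

Standard divisor 428836/29 ≈ 14787.448; standard quotas: Red 6.556, Blue 0.441, Green 7.438, Gold 5.665, Silver 8.901.
Rounding to the nearest integer gives Red 7, Blue 0, Green 7, Gold 6, Silver 9 — total 29, matching the house size, so no adjustment is needed.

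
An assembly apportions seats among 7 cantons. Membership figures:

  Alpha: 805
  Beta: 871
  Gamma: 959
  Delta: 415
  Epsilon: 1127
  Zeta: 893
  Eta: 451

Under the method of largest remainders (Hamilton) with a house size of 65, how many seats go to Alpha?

10

Total 5521; standard divisor 5521/65 ≈ 84.938.
Standard quotas: Alpha 9.477, Beta 10.254, Gamma 11.291, Delta 4.886, Epsilon 13.268, Zeta 10.513, Eta 5.310.
Lower quotas: Alpha 9, Beta 10, Gamma 11, Delta 4, Epsilon 13, Zeta 10, Eta 5 (sum 62, leaving 3 seats).
Remainders in descending order: Delta 0.886, Zeta 0.513, Alpha 0.477, Eta 0.310, Gamma 0.291, Epsilon 0.268, Beta 0.254.
The surplus seats go to Delta, Zeta, Alpha.
Alpha receives 10.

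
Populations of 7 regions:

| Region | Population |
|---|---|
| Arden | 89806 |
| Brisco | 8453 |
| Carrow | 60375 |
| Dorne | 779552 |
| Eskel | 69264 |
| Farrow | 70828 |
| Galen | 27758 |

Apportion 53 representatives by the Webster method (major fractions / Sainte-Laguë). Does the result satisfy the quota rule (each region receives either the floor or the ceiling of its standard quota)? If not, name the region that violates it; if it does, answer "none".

Dorne

Standard quotas: Arden 4.303, Brisco 0.405, Carrow 2.893, Dorne 37.355, Eskel 3.319, Farrow 3.394, Galen 1.330.
Webster allocation: Arden 4, Brisco 0, Carrow 3, Dorne 39, Eskel 3, Farrow 3, Galen 1.
Dorne has quota 37.355 (lower 37, upper 38) but receives 39 — outside the quota interval.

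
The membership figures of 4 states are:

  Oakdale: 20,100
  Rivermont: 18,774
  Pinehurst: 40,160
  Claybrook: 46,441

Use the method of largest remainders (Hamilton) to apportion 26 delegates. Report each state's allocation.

Total 125475; standard divisor 125475/26 ≈ 4825.962.
Standard quotas: Oakdale 4.1650, Rivermont 3.8902, Pinehurst 8.3217, Claybrook 9.6232.
Lower quotas: Oakdale 4, Rivermont 3, Pinehurst 8, Claybrook 9 (sum 24, leaving 2 seats).
Remainders in descending order: Rivermont 0.8902, Claybrook 0.6232, Pinehurst 0.3217, Oakdale 0.1650.
Largest remainders: Rivermont, Claybrook receive the extra seats.

Oakdale=4, Rivermont=4, Pinehurst=8, Claybrook=10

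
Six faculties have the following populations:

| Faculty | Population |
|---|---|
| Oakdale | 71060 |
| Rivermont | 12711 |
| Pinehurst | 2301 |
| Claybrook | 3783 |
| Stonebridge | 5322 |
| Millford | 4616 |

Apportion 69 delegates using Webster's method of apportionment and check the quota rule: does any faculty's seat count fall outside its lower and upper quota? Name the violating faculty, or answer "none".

Standard quotas: Oakdale 49.133, Rivermont 8.789, Pinehurst 1.591, Claybrook 2.616, Stonebridge 3.680, Millford 3.192.
Webster allocation: Oakdale 48, Rivermont 9, Pinehurst 2, Claybrook 3, Stonebridge 4, Millford 3.
Oakdale has quota 49.133 (lower 49, upper 50) but receives 48 — outside the quota interval.

Oakdale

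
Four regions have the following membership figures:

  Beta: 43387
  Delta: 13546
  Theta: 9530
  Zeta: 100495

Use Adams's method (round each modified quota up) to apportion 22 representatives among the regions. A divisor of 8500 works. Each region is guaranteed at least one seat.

Beta 6; Delta 2; Theta 2; Zeta 12

With modified divisor 8500: modified quotas Beta 5.104, Delta 1.594, Theta 1.121, Zeta 11.823.
Rounding up: Beta 6, Delta 2, Theta 2, Zeta 12 (total 22).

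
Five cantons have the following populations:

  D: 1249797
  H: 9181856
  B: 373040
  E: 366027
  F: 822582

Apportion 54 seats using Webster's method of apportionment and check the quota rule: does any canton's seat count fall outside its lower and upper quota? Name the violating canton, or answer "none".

H

Standard quotas: D 5.627, H 41.341, B 1.680, E 1.648, F 3.704.
Webster allocation: D 6, H 40, B 2, E 2, F 4.
H has quota 41.341 (lower 41, upper 42) but receives 40 — outside the quota interval.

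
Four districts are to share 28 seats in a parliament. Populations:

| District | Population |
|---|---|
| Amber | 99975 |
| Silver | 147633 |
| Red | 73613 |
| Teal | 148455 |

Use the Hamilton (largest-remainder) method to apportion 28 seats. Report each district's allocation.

Standard divisor: 469676 ÷ 28 ≈ 16774.143.
Standard quotas: Amber 5.9601, Silver 8.8012, Red 4.3885, Teal 8.8502.
Lower quotas: Amber 5, Silver 8, Red 4, Teal 8 (sum 25, leaving 3 seats).
Remainders in descending order: Amber 0.9601, Teal 0.8502, Silver 0.8012, Red 0.3885.
The surplus seats go to Amber, Teal, Silver.

Amber: 6, Silver: 9, Red: 4, Teal: 9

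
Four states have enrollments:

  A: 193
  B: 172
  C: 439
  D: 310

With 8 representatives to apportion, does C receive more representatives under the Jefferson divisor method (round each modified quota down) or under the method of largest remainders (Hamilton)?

Jefferson: A 1, B 1, C 4, D 2.
Hamilton: A 2, B 1, C 3, D 2.
C gets 4 under Jefferson and 3 under Hamilton.

Jefferson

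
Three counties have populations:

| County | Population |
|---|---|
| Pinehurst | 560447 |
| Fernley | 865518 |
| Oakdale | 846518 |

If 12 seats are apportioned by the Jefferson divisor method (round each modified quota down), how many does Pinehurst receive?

3

Standard divisor 2272483/12 ≈ 189373.583; standard quotas: Pinehurst 2.959, Fernley 4.570, Oakdale 4.470.
Rounding down gives 2, 4, 4 = 10 seats, so the divisor must be adjusted.
With modified divisor 171200: modified quotas Pinehurst 3.274, Fernley 5.056, Oakdale 4.945.
Rounding down: Pinehurst 3, Fernley 5, Oakdale 4 (total 12).
Pinehurst receives 3.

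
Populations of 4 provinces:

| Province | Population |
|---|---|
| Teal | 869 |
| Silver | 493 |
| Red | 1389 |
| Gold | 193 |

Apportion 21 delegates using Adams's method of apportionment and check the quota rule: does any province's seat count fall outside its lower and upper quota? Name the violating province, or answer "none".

none

Standard quotas: Teal 6.199, Silver 3.517, Red 9.908, Gold 1.377.
Adams allocation: Teal 6, Silver 4, Red 9, Gold 2.
Every allocation lies between the lower and upper quota.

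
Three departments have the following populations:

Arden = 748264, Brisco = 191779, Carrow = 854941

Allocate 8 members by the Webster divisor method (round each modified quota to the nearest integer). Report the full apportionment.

Standard divisor 1794984/8 ≈ 224373; standard quotas: Arden 3.335, Brisco 0.855, Carrow 3.810.
Rounding to the nearest integer gives Arden 3, Brisco 1, Carrow 4 — total 8, matching the house size, so no adjustment is needed.

Arden: 3, Brisco: 1, Carrow: 4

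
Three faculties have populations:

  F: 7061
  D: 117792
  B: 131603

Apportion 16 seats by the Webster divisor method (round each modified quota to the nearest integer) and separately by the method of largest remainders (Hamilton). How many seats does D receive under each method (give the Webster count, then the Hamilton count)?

8 and 7

Webster: F 0, D 8, B 8.
Hamilton: F 1, D 7, B 8.
D gets 8 under Webster and 7 under Hamilton.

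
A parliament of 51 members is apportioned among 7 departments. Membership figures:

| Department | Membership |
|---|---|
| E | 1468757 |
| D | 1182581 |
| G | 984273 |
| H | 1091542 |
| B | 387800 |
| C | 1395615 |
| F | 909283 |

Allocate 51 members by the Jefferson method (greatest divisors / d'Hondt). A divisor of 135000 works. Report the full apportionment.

E: 10; D: 8; G: 7; H: 8; B: 2; C: 10; F: 6

With modified divisor 135000: modified quotas E 10.880, D 8.760, G 7.291, H 8.085, B 2.873, C 10.338, F 6.735.
Rounding down: E 10, D 8, G 7, H 8, B 2, C 10, F 6 (total 51).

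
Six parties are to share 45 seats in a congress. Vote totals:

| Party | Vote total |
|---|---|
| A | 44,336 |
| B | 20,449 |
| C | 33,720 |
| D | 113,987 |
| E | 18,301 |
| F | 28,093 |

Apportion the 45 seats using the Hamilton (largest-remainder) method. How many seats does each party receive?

A 8, B 3, C 6, D 20, E 3, F 5

Standard divisor: 258886 ÷ 45 ≈ 5753.022.
Standard quotas: A 7.7066, B 3.5545, C 5.8613, D 19.8134, E 3.1811, F 4.8832.
Lower quotas: A 7, B 3, C 5, D 19, E 3, F 4 (sum 41, leaving 4 seats).
Remainders in descending order: F 0.8832, C 0.8613, D 0.8134, A 0.7066, B 0.5545, E 0.1811.
The surplus seats go to F, C, D, A.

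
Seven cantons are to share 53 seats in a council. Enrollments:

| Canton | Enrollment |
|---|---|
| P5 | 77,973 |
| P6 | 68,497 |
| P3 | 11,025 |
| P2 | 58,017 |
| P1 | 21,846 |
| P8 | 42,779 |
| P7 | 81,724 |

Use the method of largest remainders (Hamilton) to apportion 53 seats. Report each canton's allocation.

P5 11, P6 10, P3 2, P2 9, P1 3, P8 6, P7 12

Standard divisor: 361861 ÷ 53 ≈ 6827.566.
Standard quotas: P5 11.4203, P6 10.0324, P3 1.6148, P2 8.4975, P1 3.1997, P8 6.2656, P7 11.9697.
Lower quotas: P5 11, P6 10, P3 1, P2 8, P1 3, P8 6, P7 11 (sum 50, leaving 3 seats).
Remainders in descending order: P7 0.9697, P3 0.6148, P2 0.4975, P5 0.4203, P8 0.2656, P1 0.1997, P6 0.0324.
Largest remainders: P7, P3, P2 receive the extra seats.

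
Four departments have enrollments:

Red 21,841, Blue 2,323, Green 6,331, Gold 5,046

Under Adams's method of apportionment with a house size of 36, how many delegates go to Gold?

5

Standard divisor 35541/36 ≈ 987.25; standard quotas: Red 22.123, Blue 2.353, Green 6.413, Gold 5.111.
Rounding up gives 23, 3, 7, 6 = 39 seats, so the divisor must be adjusted.
With modified divisor 1050: modified quotas Red 20.801, Blue 2.212, Green 6.030, Gold 4.806.
Rounding up: Red 21, Blue 3, Green 7, Gold 5 (total 36).
Gold receives 5.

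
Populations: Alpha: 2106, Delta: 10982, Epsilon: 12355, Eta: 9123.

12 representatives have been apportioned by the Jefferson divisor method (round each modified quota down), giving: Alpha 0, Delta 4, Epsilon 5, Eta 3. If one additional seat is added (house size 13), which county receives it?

Priority for the next seat is population ÷ (current seats + 1).
Priorities: Alpha 2106.000, Delta 2196.400, Epsilon 2059.167, Eta 2280.750.
Highest priority: Eta.

Eta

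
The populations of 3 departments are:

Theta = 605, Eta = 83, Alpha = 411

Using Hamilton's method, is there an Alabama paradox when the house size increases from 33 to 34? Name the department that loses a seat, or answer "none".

At 33 seats: Theta 18, Eta 3, Alpha 12.
At 34 seats: Theta 19, Eta 2, Alpha 13.
Eta drops from 3 to 2.

Eta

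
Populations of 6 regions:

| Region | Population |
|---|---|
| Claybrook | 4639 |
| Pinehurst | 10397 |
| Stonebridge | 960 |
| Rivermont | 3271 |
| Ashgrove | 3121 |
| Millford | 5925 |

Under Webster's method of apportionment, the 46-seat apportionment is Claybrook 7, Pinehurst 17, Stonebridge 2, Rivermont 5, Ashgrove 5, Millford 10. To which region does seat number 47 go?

Priority for the next seat is population ÷ (current seats + 0.5).
Priorities: Claybrook 618.533, Pinehurst 594.114, Stonebridge 384.000, Rivermont 594.727, Ashgrove 567.455, Millford 564.286.
Highest priority: Claybrook.

Claybrook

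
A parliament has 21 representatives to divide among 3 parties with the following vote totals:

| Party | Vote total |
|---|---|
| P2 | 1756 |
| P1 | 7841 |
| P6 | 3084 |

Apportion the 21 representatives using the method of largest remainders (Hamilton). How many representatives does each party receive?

P2 3, P1 13, P6 5

Standard divisor: 12681 ÷ 21 ≈ 603.857.
Standard quotas: P2 2.9080, P1 12.9849, P6 5.1072.
Lower quotas: P2 2, P1 12, P6 5 (sum 19, leaving 2 seats).
Remainders in descending order: P1 0.9849, P2 0.9080, P6 0.1072.
Largest remainders: P1, P2 receive the extra seats.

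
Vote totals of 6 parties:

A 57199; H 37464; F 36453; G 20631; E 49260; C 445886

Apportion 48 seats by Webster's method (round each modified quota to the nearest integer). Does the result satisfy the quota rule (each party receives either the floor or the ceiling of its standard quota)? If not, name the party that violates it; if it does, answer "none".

Standard quotas: A 4.244, H 2.780, F 2.705, G 1.531, E 3.655, C 33.085.
Webster allocation: A 4, H 3, F 3, G 2, E 4, C 32.
C has quota 33.085 (lower 33, upper 34) but receives 32 — outside the quota interval.

C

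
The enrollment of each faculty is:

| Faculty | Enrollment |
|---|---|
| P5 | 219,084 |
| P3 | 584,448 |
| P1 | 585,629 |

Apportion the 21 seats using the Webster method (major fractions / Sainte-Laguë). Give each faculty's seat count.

P5 3, P3 9, P1 9

Standard divisor 1389161/21 ≈ 66150.524; standard quotas: P5 3.312, P3 8.835, P1 8.853.
Rounding to the nearest integer gives P5 3, P3 9, P1 9 — total 21, matching the house size, so no adjustment is needed.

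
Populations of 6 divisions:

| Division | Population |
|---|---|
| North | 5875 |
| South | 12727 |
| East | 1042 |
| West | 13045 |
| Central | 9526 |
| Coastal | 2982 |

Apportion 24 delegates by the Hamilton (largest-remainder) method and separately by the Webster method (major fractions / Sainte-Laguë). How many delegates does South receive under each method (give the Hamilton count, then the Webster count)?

7 and 6

Hamilton: North 3, South 7, East 0, West 7, Central 5, Coastal 2.
Webster: North 3, South 6, East 1, West 7, Central 5, Coastal 2.
South gets 7 under Hamilton and 6 under Webster.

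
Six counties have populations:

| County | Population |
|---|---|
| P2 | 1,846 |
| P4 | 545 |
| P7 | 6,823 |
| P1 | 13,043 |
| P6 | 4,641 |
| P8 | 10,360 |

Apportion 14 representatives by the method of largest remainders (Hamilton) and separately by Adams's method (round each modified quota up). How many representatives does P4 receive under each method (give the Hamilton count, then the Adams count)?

Hamilton: P2 1, P4 0, P7 2, P1 5, P6 2, P8 4.
Adams: P2 1, P4 1, P7 2, P1 4, P6 2, P8 4.
P4 gets 0 under Hamilton and 1 under Adams.

0 and 1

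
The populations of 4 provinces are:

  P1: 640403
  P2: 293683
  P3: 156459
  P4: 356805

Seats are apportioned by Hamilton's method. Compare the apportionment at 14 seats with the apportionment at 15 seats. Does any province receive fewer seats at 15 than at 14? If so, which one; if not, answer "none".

P3

At 14 seats: P1 6, P2 3, P3 2, P4 3.
At 15 seats: P1 7, P2 3, P3 1, P4 4.
P3 drops from 2 to 1.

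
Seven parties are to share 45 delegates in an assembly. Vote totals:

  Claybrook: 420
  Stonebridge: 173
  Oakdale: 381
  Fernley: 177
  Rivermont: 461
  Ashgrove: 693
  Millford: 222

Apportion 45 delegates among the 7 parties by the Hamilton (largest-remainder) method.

Claybrook: 8, Stonebridge: 3, Oakdale: 7, Fernley: 3, Rivermont: 8, Ashgrove: 12, Millford: 4

The standard divisor is 2527/45 ≈ 56.156.
Standard quotas: Claybrook 7.479, Stonebridge 3.081, Oakdale 6.785, Fernley 3.152, Rivermont 8.209, Ashgrove 12.341, Millford 3.953.
Lower quotas: Claybrook 7, Stonebridge 3, Oakdale 6, Fernley 3, Rivermont 8, Ashgrove 12, Millford 3 (sum 42, leaving 3 seats).
Remainders in descending order: Millford 0.953, Oakdale 0.785, Claybrook 0.479, Ashgrove 0.341, Rivermont 0.209, Fernley 0.152, Stonebridge 0.081.
Largest remainders: Millford, Oakdale, Claybrook receive the extra seats.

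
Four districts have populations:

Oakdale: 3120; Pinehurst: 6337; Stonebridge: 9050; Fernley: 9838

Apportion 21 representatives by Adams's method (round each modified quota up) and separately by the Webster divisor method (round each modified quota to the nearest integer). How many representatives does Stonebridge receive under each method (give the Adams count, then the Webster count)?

6 and 7

Adams: Oakdale 3, Pinehurst 5, Stonebridge 6, Fernley 7.
Webster: Oakdale 2, Pinehurst 5, Stonebridge 7, Fernley 7.
Stonebridge gets 6 under Adams and 7 under Webster.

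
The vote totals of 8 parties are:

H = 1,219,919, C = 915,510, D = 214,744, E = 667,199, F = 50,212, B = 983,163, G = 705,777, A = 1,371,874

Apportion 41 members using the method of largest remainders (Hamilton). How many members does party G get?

5

The standard divisor is 6128398/41 ≈ 149473.122.
Standard quotas: H 8.1615, C 6.1249, D 1.4367, E 4.4637, F 0.3359, B 6.5775, G 4.7218, A 9.1781.
Lower quotas: H 8, C 6, D 1, E 4, F 0, B 6, G 4, A 9 (sum 38, leaving 3 seats).
Remainders in descending order: G 0.7218, B 0.5775, E 0.4637, D 0.4367, F 0.3359, A 0.1781, H 0.1615, C 0.1249.
The surplus seats go to G, B, E.
G receives 5.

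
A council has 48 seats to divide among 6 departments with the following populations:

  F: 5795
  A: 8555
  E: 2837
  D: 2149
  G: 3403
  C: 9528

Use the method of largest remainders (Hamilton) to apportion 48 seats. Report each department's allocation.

The standard divisor is 32267/48 ≈ 672.229.
Standard quotas: F 8.6206, A 12.7263, E 4.2203, D 3.1968, G 5.0623, C 14.1737.
Lower quotas: F 8, A 12, E 4, D 3, G 5, C 14 (sum 46, leaving 2 seats).
Remainders in descending order: A 0.7263, F 0.6206, E 0.2203, D 0.1968, C 0.1737, G 0.0623.
The surplus seats go to A, F.

F=9, A=13, E=4, D=3, G=5, C=14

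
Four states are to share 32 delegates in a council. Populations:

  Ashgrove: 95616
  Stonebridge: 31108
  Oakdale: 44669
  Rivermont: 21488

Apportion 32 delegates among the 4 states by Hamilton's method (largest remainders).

Total 192881; standard divisor 192881/32 ≈ 6027.531.
Standard quotas: Ashgrove 15.8632, Stonebridge 5.1610, Oakdale 7.4108, Rivermont 3.5650.
Lower quotas: Ashgrove 15, Stonebridge 5, Oakdale 7, Rivermont 3 (sum 30, leaving 2 seats).
Remainders in descending order: Ashgrove 0.8632, Rivermont 0.5650, Oakdale 0.4108, Stonebridge 0.1610.
The surplus seats go to Ashgrove, Rivermont.

Ashgrove: 16, Stonebridge: 5, Oakdale: 7, Rivermont: 4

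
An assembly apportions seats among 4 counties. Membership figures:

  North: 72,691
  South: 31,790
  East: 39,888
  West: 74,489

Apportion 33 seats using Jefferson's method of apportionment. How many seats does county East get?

6

Standard divisor 218858/33 ≈ 6632.061; standard quotas: North 10.961, South 4.793, East 6.014, West 11.232.
Rounding down gives 10, 4, 6, 11 = 31 seats, so the divisor must be adjusted.
With modified divisor 6300: modified quotas North 11.538, South 5.046, East 6.331, West 11.824.
Rounding down: North 11, South 5, East 6, West 11 (total 33).
East receives 6.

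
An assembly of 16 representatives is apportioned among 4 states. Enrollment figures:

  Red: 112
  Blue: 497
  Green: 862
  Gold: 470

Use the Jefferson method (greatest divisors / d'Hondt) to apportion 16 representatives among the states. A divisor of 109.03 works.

With modified divisor 109.03: modified quotas Red 1.027, Blue 4.558, Green 7.906, Gold 4.311.
Rounding down: Red 1, Blue 4, Green 7, Gold 4 (total 16).

Red 1, Blue 4, Green 7, Gold 4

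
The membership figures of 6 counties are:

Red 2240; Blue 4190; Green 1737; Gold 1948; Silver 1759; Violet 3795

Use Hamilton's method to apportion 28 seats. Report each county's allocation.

Red 4, Blue 8, Green 3, Gold 3, Silver 3, Violet 7

Total 15669; standard divisor 15669/28 ≈ 559.607.
Standard quotas: Red 4.003, Blue 7.487, Green 3.104, Gold 3.481, Silver 3.143, Violet 6.782.
Lower quotas: Red 4, Blue 7, Green 3, Gold 3, Silver 3, Violet 6 (sum 26, leaving 2 seats).
Remainders in descending order: Violet 0.782, Blue 0.487, Gold 0.481, Silver 0.143, Green 0.104, Red 0.003.
The surplus seats go to Violet, Blue.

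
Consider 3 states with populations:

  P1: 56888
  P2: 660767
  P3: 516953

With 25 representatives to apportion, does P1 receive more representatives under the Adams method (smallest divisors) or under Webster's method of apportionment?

Adams: P1 2, P2 13, P3 10.
Webster: P1 1, P2 13, P3 11.
P1 gets 2 under Adams and 1 under Webster.

Adams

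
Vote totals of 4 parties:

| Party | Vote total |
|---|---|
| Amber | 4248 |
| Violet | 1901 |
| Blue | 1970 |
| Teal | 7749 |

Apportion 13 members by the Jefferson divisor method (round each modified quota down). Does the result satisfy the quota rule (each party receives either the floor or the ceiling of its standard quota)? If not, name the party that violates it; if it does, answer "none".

Standard quotas: Amber 3.480, Violet 1.557, Blue 1.614, Teal 6.348.
Jefferson allocation: Amber 4, Violet 1, Blue 1, Teal 7.
Every allocation lies between the lower and upper quota.

none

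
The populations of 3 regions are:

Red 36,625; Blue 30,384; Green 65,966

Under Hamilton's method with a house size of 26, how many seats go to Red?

The standard divisor is 132975/26 ≈ 5114.423.
Standard quotas: Red 7.1611, Blue 5.9408, Green 12.8980.
Lower quotas: Red 7, Blue 5, Green 12 (sum 24, leaving 2 seats).
Remainders in descending order: Blue 0.9408, Green 0.8980, Red 0.1611.
The surplus seats go to Blue, Green.
Red receives 7.

7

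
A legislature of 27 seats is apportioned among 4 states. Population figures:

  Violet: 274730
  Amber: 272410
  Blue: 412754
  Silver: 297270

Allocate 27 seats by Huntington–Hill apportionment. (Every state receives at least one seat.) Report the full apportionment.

With divisor 47257: modified quotas Violet 5.814, Amber 5.764, Blue 8.734, Silver 6.290.
Geometric-mean thresholds: Violet √(5·6)=5.477, Amber √(5·6)=5.477, Blue √(8·9)=8.485, Silver √(6·7)=6.481.
Each quota rounded against its threshold gives Violet 6, Amber 6, Blue 9, Silver 6 (total 27).

Violet=6, Amber=6, Blue=9, Silver=6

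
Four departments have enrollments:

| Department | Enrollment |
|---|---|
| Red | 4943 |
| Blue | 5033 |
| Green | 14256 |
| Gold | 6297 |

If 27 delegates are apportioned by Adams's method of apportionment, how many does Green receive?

Standard divisor 30529/27 ≈ 1130.704; standard quotas: Red 4.372, Blue 4.451, Green 12.608, Gold 5.569.
Rounding up gives 5, 5, 13, 6 = 29 seats, so the divisor must be adjusted.
With modified divisor 1250: modified quotas Red 3.954, Blue 4.026, Green 11.405, Gold 5.038.
Rounding up: Red 4, Blue 5, Green 12, Gold 6 (total 27).
Green receives 12.

12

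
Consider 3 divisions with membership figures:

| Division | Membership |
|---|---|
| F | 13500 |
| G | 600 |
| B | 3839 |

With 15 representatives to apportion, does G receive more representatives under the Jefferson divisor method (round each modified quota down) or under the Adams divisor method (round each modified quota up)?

Adams

Jefferson: F 12, G 0, B 3.
Adams: F 11, G 1, B 3.
G gets 0 under Jefferson and 1 under Adams.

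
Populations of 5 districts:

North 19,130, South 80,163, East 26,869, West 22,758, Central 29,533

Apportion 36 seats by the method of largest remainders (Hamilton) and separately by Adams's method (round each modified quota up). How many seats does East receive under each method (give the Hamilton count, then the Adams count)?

Hamilton: North 4, South 16, East 5, West 5, Central 6.
Adams: North 4, South 15, East 6, West 5, Central 6.
East gets 5 under Hamilton and 6 under Adams.

5 and 6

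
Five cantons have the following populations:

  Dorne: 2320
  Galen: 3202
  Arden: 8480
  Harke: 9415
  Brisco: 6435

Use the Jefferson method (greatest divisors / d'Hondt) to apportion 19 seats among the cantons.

Dorne 1, Galen 2, Arden 6, Harke 6, Brisco 4

Standard divisor 29852/19 ≈ 1571.158; standard quotas: Dorne 1.477, Galen 2.038, Arden 5.397, Harke 5.992, Brisco 4.096.
Rounding down gives 1, 2, 5, 5, 4 = 17 seats, so the divisor must be adjusted.
With modified divisor 1400: modified quotas Dorne 1.657, Galen 2.287, Arden 6.057, Harke 6.725, Brisco 4.596.
Rounding down: Dorne 1, Galen 2, Arden 6, Harke 6, Brisco 4 (total 19).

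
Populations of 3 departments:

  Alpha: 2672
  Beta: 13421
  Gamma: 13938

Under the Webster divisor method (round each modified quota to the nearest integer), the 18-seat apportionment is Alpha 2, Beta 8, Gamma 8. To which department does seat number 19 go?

Gamma

Priority for the next seat is population ÷ (current seats + 0.5).
Priorities: Alpha 1068.800, Beta 1578.941, Gamma 1639.765.
Highest priority: Gamma.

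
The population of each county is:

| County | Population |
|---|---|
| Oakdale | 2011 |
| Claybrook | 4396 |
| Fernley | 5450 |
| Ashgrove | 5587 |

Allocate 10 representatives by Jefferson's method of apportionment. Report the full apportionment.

Standard divisor 17444/10 ≈ 1744.4; standard quotas: Oakdale 1.153, Claybrook 2.520, Fernley 3.124, Ashgrove 3.203.
Rounding down gives 1, 2, 3, 3 = 9 seats, so the divisor must be adjusted.
With modified divisor 1430: modified quotas Oakdale 1.406, Claybrook 3.074, Fernley 3.811, Ashgrove 3.907.
Rounding down: Oakdale 1, Claybrook 3, Fernley 3, Ashgrove 3 (total 10).

Oakdale 1; Claybrook 3; Fernley 3; Ashgrove 3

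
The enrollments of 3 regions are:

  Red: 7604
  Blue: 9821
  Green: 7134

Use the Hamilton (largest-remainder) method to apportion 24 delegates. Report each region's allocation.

Standard divisor: 24559 ÷ 24 ≈ 1023.292.
Standard quotas: Red 7.4309, Blue 9.5975, Green 6.9716.
Lower quotas: Red 7, Blue 9, Green 6 (sum 22, leaving 2 seats).
Remainders in descending order: Green 0.9716, Blue 0.5975, Red 0.4309.
The surplus seats go to Green, Blue.

Red 7; Blue 10; Green 7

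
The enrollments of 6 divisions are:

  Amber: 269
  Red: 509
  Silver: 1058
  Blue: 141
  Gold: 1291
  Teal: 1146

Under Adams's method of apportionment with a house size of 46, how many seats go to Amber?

3

Standard divisor 4414/46 ≈ 95.957; standard quotas: Amber 2.803, Red 5.304, Silver 11.026, Blue 1.469, Gold 13.454, Teal 11.943.
Rounding up gives 3, 6, 12, 2, 14, 12 = 49 seats, so the divisor must be adjusted.
With modified divisor 103: modified quotas Amber 2.612, Red 4.942, Silver 10.272, Blue 1.369, Gold 12.534, Teal 11.126.
Rounding up: Amber 3, Red 5, Silver 11, Blue 2, Gold 13, Teal 12 (total 46).
Amber receives 3.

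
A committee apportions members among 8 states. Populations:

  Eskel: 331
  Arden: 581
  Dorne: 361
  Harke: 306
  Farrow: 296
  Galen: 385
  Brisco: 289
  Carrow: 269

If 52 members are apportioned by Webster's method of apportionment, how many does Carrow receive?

5

Standard divisor 2818/52 ≈ 54.192; standard quotas: Eskel 6.108, Arden 10.721, Dorne 6.661, Harke 5.647, Farrow 5.462, Galen 7.104, Brisco 5.333, Carrow 4.964.
Rounding to the nearest integer gives Eskel 6, Arden 11, Dorne 7, Harke 6, Farrow 5, Galen 7, Brisco 5, Carrow 5 — total 52, matching the house size, so no adjustment is needed.
Carrow receives 5.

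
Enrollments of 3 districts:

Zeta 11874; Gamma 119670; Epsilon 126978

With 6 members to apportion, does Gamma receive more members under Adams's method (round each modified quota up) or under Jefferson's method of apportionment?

Jefferson

Adams: Zeta 1, Gamma 2, Epsilon 3.
Jefferson: Zeta 0, Gamma 3, Epsilon 3.
Gamma gets 2 under Adams and 3 under Jefferson.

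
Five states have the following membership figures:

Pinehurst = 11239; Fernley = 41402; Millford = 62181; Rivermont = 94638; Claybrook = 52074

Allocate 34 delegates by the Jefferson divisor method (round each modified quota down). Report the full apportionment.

Pinehurst=1; Fernley=5; Millford=8; Rivermont=13; Claybrook=7

Standard divisor 261534/34 ≈ 7692.176; standard quotas: Pinehurst 1.461, Fernley 5.382, Millford 8.084, Rivermont 12.303, Claybrook 6.770.
Rounding down gives 1, 5, 8, 12, 6 = 32 seats, so the divisor must be adjusted.
With modified divisor 7100: modified quotas Pinehurst 1.583, Fernley 5.831, Millford 8.758, Rivermont 13.329, Claybrook 7.334.
Rounding down: Pinehurst 1, Fernley 5, Millford 8, Rivermont 13, Claybrook 7 (total 34).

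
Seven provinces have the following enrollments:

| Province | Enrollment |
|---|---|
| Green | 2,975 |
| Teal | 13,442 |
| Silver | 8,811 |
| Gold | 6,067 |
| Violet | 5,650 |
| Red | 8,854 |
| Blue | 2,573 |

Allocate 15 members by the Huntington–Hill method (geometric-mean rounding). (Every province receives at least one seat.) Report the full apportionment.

Green=1; Teal=4; Silver=2; Gold=2; Violet=2; Red=3; Blue=1

With divisor 3606: modified quotas Green 0.825, Teal 3.728, Silver 2.443, Gold 1.682, Violet 1.567, Red 2.455, Blue 0.714.
Geometric-mean thresholds: Green (min 1), Teal √(3·4)=3.464, Silver √(2·3)=2.449, Gold √(1·2)=1.414, Violet √(1·2)=1.414, Red √(2·3)=2.449, Blue (min 1).
Each quota rounded against its threshold gives Green 1, Teal 4, Silver 2, Gold 2, Violet 2, Red 3, Blue 1 (total 15).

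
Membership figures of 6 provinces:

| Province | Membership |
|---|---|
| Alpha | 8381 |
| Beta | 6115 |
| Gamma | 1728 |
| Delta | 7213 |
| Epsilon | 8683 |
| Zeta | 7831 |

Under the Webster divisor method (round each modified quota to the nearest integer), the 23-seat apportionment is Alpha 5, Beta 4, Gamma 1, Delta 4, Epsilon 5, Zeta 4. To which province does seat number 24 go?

Zeta

Priority for the next seat is population ÷ (current seats + 0.5).
Priorities: Alpha 1523.818, Beta 1358.889, Gamma 1152.000, Delta 1602.889, Epsilon 1578.727, Zeta 1740.222.
Highest priority: Zeta.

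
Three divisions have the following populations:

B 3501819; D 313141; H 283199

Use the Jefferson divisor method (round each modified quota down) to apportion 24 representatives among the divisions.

B 22; D 1; H 1

Standard divisor 4098159/24 ≈ 170756.625; standard quotas: B 20.508, D 1.834, H 1.658.
Rounding down gives 20, 1, 1 = 22 seats, so the divisor must be adjusted.
With modified divisor 158393: modified quotas B 22.108, D 1.977, H 1.788.
Rounding down: B 22, D 1, H 1 (total 24).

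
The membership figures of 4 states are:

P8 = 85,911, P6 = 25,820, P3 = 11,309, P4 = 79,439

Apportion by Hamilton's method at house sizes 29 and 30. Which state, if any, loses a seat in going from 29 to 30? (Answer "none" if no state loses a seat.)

P3

At 29 seats: P8 12, P6 4, P3 2, P4 11.
At 30 seats: P8 13, P6 4, P3 1, P4 12.
P3 drops from 2 to 1.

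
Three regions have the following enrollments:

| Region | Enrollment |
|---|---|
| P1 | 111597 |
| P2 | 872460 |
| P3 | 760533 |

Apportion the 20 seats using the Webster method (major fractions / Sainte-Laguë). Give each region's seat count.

Standard divisor 1744590/20 ≈ 87229.5; standard quotas: P1 1.279, P2 10.002, P3 8.719.
Rounding to the nearest integer gives P1 1, P2 10, P3 9 — total 20, matching the house size, so no adjustment is needed.

P1 1; P2 10; P3 9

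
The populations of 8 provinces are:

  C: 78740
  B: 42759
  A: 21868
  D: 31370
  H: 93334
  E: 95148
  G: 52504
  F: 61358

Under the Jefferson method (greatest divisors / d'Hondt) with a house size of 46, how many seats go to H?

Standard divisor 477081/46 ≈ 10371.326; standard quotas: C 7.592, B 4.123, A 2.109, D 3.025, H 8.999, E 9.174, G 5.062, F 5.916.
Rounding down gives 7, 4, 2, 3, 8, 9, 5, 5 = 43 seats, so the divisor must be adjusted.
With modified divisor 9700: modified quotas C 8.118, B 4.408, A 2.254, D 3.234, H 9.622, E 9.809, G 5.413, F 6.326.
Rounding down: C 8, B 4, A 2, D 3, H 9, E 9, G 5, F 6 (total 46).
H receives 9.

9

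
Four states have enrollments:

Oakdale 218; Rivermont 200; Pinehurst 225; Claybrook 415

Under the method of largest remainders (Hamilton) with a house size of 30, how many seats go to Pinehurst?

6

Standard divisor: 1058 ÷ 30 ≈ 35.267.
Standard quotas: Oakdale 6.181, Rivermont 5.671, Pinehurst 6.380, Claybrook 11.767.
Lower quotas: Oakdale 6, Rivermont 5, Pinehurst 6, Claybrook 11 (sum 28, leaving 2 seats).
Remainders in descending order: Claybrook 0.767, Rivermont 0.671, Pinehurst 0.380, Oakdale 0.181.
Largest remainders: Claybrook, Rivermont receive the extra seats.
Pinehurst receives 6.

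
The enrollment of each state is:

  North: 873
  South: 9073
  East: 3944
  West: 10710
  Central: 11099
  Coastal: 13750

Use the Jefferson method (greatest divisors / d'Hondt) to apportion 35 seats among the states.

Standard divisor 49449/35 ≈ 1412.829; standard quotas: North 0.618, South 6.422, East 2.792, West 7.581, Central 7.856, Coastal 9.732.
Rounding down gives 0, 6, 2, 7, 7, 9 = 31 seats, so the divisor must be adjusted.
With modified divisor 1300: modified quotas North 0.672, South 6.979, East 3.034, West 8.238, Central 8.538, Coastal 10.577.
Rounding down: North 0, South 6, East 3, West 8, Central 8, Coastal 10 (total 35).

North 0, South 6, East 3, West 8, Central 8, Coastal 10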